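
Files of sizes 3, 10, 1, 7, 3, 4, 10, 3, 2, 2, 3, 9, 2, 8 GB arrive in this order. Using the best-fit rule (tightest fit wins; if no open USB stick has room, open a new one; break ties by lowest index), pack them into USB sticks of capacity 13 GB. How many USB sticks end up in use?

  3 → USB stick 1 (new)  [load 3/13]
  10 → USB stick 1  [load 13/13]
  1 → USB stick 2 (new)  [load 1/13]
  7 → USB stick 2  [load 8/13]
  3 → USB stick 2  [load 11/13]
  4 → USB stick 3 (new)  [load 4/13]
  10 → USB stick 4 (new)  [load 10/13]
  3 → USB stick 4  [load 13/13]
  2 → USB stick 2  [load 13/13]
  2 → USB stick 3  [load 6/13]
  3 → USB stick 3  [load 9/13]
  9 → USB stick 5 (new)  [load 9/13]
  2 → USB stick 3  [load 11/13]
  8 → USB stick 6 (new)  [load 8/13]
6 USB sticks opened.

6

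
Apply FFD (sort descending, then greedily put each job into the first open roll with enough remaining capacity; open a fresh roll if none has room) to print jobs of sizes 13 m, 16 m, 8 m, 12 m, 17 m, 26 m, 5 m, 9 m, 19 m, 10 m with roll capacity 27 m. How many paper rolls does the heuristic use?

Sorted descending: 26, 19, 17, 16, 13, 12, 10, 9, 8, 5.
  26 → roll 1 (new)  [load 26/27]
  19 → roll 2 (new)  [load 19/27]
  17 → roll 3 (new)  [load 17/27]
  16 → roll 4 (new)  [load 16/27]
  13 → roll 5 (new)  [load 13/27]
  12 → roll 5  [load 25/27]
  10 → roll 3  [load 27/27]
  9 → roll 4  [load 25/27]
  8 → roll 2  [load 27/27]
  5 → roll 6 (new)  [load 5/27]
6 paper rolls opened.

6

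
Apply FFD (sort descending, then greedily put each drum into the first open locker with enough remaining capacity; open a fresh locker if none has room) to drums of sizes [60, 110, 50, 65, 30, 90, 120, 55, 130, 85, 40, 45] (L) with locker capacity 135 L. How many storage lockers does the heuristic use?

Sorted descending: 130, 120, 110, 90, 85, 65, 60, 55, 50, 45, 40, 30.
  130 → locker 1 (new)  [load 130/135]
  120 → locker 2 (new)  [load 120/135]
  110 → locker 3 (new)  [load 110/135]
  90 → locker 4 (new)  [load 90/135]
  85 → locker 5 (new)  [load 85/135]
  65 → locker 6 (new)  [load 65/135]
  60 → locker 6  [load 125/135]
  55 → locker 7 (new)  [load 55/135]
  50 → locker 5  [load 135/135]
  45 → locker 4  [load 135/135]
  40 → locker 7  [load 95/135]
  30 → locker 7  [load 125/135]
7 storage lockers opened.

7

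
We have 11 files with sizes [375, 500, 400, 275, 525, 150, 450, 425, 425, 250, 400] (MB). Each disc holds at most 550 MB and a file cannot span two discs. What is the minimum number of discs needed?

Total = 525 + 500 + 450 + 425 + 425 + 400 + 400 + 375 + 275 + 250 + 150 = 4175 MB.
Lower bound: ⌈4175/550⌉ = 8 discs.
A packing using 9 discs:
  disc 1: 525 = 525
  disc 2: 500 = 500
  disc 3: 450 = 450
  disc 4: 425 = 425
  disc 5: 425 = 425
  disc 6: 400 + 150 = 550
  disc 7: 400 = 400
  disc 8: 375 = 375
  disc 9: 275 + 250 = 525
No arrangement into 8 discs stays within capacity, so 9 is optimal.

9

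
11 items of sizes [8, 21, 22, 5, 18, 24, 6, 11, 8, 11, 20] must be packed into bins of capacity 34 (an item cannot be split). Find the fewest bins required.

Total = 24 + 22 + 21 + 20 + 18 + 11 + 11 + 8 + 8 + 6 + 5 = 154.
Lower bound: ⌈154/34⌉ = 5 bins.
A packing using 5 bins:
  bin 1: 24 + 8 = 32
  bin 2: 22 + 11 = 33
  bin 3: 21 + 11 = 32
  bin 4: 20 + 8 + 6 = 34
  bin 5: 18 + 5 = 23
This matches the lower bound, so 5 is optimal.

5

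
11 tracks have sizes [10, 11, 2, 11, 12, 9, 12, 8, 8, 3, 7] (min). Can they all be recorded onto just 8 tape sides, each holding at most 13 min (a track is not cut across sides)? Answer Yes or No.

No

Total = 93 min; ⌈93/13⌉ = 8.
9 tracks each exceed half the capacity and cannot share a side, forcing at least 9 tape sides.
At least 9 tape sides are required, but only 8 are allowed.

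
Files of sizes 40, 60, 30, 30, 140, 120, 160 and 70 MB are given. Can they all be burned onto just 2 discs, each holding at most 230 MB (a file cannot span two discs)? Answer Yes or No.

No

Total = 650 MB; ⌈650/230⌉ = 3.
At least 3 discs are required, but only 2 are allowed.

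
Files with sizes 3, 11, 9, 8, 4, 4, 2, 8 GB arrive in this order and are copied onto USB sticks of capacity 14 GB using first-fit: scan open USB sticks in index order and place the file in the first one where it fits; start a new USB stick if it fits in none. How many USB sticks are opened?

4

  3 → USB stick 1 (new)  [load 3/14]
  11 → USB stick 1  [load 14/14]
  9 → USB stick 2 (new)  [load 9/14]
  8 → USB stick 3 (new)  [load 8/14]
  4 → USB stick 2  [load 13/14]
  4 → USB stick 3  [load 12/14]
  2 → USB stick 3  [load 14/14]
  8 → USB stick 4 (new)  [load 8/14]
4 USB sticks opened.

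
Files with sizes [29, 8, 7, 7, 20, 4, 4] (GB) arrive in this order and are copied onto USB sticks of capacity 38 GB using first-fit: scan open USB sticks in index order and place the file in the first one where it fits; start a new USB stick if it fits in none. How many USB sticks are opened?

  29 → USB stick 1 (new)  [load 29/38]
  8 → USB stick 1  [load 37/38]
  7 → USB stick 2 (new)  [load 7/38]
  7 → USB stick 2  [load 14/38]
  20 → USB stick 2  [load 34/38]
  4 → USB stick 2  [load 38/38]
  4 → USB stick 3 (new)  [load 4/38]
3 USB sticks opened.

3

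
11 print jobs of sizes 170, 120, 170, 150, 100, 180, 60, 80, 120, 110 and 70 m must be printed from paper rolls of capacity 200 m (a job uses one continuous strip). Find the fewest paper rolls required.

8

Total = 180 + 170 + 170 + 150 + 120 + 120 + 110 + 100 + 80 + 70 + 60 = 1330 m.
Lower bound: ⌈1330/200⌉ = 7 paper rolls.
A packing using 8 paper rolls:
  roll 1: 180 = 180
  roll 2: 170 = 170
  roll 3: 170 = 170
  roll 4: 150 = 150
  roll 5: 120 + 80 = 200
  roll 6: 120 + 70 = 190
  roll 7: 110 + 60 = 170
  roll 8: 100 = 100
No arrangement into 7 paper rolls stays within capacity, so 8 is optimal.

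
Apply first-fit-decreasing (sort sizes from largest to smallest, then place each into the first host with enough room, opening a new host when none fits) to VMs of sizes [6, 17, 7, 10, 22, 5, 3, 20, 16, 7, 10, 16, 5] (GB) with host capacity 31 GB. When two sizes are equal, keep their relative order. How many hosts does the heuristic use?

Sorted descending: 22, 20, 17, 16, 16, 10, 10, 7, 7, 6, 5, 5, 3.
  22 → host 1 (new)  [load 22/31]
  20 → host 2 (new)  [load 20/31]
  17 → host 3 (new)  [load 17/31]
  16 → host 4 (new)  [load 16/31]
  16 → host 5 (new)  [load 16/31]
  10 → host 2  [load 30/31]
  10 → host 3  [load 27/31]
  7 → host 1  [load 29/31]
  7 → host 4  [load 23/31]
  6 → host 4  [load 29/31]
  5 → host 5  [load 21/31]
  5 → host 5  [load 26/31]
  3 → host 3  [load 30/31]
5 hosts opened.

5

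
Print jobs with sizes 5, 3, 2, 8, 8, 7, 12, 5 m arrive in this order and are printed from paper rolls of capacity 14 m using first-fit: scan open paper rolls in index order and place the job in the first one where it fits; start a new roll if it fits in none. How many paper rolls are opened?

  5 → roll 1 (new)  [load 5/14]
  3 → roll 1  [load 8/14]
  2 → roll 1  [load 10/14]
  8 → roll 2 (new)  [load 8/14]
  8 → roll 3 (new)  [load 8/14]
  7 → roll 4 (new)  [load 7/14]
  12 → roll 5 (new)  [load 12/14]
  5 → roll 2  [load 13/14]
5 paper rolls opened.

5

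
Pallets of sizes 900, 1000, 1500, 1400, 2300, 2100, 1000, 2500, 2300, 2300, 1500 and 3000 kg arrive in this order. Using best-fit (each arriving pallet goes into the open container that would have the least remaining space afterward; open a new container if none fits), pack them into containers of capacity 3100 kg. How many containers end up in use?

9

  900 → container 1 (new)  [load 900/3100]
  1000 → container 1  [load 1900/3100]
  1500 → container 2 (new)  [load 1500/3100]
  1400 → container 2  [load 2900/3100]
  2300 → container 3 (new)  [load 2300/3100]
  2100 → container 4 (new)  [load 2100/3100]
  1000 → container 4  [load 3100/3100]
  2500 → container 5 (new)  [load 2500/3100]
  2300 → container 6 (new)  [load 2300/3100]
  2300 → container 7 (new)  [load 2300/3100]
  1500 → container 8 (new)  [load 1500/3100]
  3000 → container 9 (new)  [load 3000/3100]
9 containers opened.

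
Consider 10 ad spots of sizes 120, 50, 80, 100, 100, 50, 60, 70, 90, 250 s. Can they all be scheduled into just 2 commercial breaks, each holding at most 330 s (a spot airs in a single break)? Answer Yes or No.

No

Total = 970 s; ⌈970/330⌉ = 3.
At least 3 commercial breaks are required, but only 2 are allowed.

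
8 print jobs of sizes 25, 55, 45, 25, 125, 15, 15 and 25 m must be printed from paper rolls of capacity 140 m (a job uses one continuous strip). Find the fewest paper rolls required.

3

Total = 125 + 55 + 45 + 25 + 25 + 25 + 15 + 15 = 330 m.
Lower bound: ⌈330/140⌉ = 3 paper rolls.
A packing using 3 paper rolls:
  roll 1: 125 + 15 = 140
  roll 2: 55 + 45 + 25 + 15 = 140
  roll 3: 25 + 25 = 50
This matches the lower bound, so 3 is optimal.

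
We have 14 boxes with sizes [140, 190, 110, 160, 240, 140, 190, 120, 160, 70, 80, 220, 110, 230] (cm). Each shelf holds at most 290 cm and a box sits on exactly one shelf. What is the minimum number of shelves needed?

Total = 240 + 230 + 220 + 190 + 190 + 160 + 160 + 140 + 140 + 120 + 110 + 110 + 80 + 70 = 2160 cm.
Lower bound: ⌈2160/290⌉ = 8 shelves.
A packing using 9 shelves:
  shelf 1: 240 = 240
  shelf 2: 230 = 230
  shelf 3: 220 + 70 = 290
  shelf 4: 190 + 80 = 270
  shelf 5: 190 = 190
  shelf 6: 160 + 120 = 280
  shelf 7: 160 + 110 = 270
  shelf 8: 140 + 140 = 280
  shelf 9: 110 = 110
No arrangement into 8 shelves stays within capacity, so 9 is optimal.

9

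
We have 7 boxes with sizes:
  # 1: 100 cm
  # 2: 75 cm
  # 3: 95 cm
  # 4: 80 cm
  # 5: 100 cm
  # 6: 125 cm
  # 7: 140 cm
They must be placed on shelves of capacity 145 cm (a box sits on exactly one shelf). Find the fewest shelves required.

7

Total = 140 + 125 + 100 + 100 + 95 + 80 + 75 = 715 cm.
Lower bound: ⌈715/145⌉ = 5 shelves.
Also, 7 boxes each exceed 145/2 cm, and no two of those can share a shelf, so at least 7 shelves are needed.
A packing using 7 shelves:
  shelf 1: 140 = 140
  shelf 2: 125 = 125
  shelf 3: 100 = 100
  shelf 4: 100 = 100
  shelf 5: 95 = 95
  shelf 6: 80 = 80
  shelf 7: 75 = 75
This matches the lower bound, so 7 is optimal.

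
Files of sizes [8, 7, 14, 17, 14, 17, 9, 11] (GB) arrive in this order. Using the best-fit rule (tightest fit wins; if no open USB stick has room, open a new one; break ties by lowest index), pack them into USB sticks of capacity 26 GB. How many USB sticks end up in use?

  8 → USB stick 1 (new)  [load 8/26]
  7 → USB stick 1  [load 15/26]
  14 → USB stick 2 (new)  [load 14/26]
  17 → USB stick 3 (new)  [load 17/26]
  14 → USB stick 4 (new)  [load 14/26]
  17 → USB stick 5 (new)  [load 17/26]
  9 → USB stick 3  [load 26/26]
  11 → USB stick 1  [load 26/26]
5 USB sticks opened.

5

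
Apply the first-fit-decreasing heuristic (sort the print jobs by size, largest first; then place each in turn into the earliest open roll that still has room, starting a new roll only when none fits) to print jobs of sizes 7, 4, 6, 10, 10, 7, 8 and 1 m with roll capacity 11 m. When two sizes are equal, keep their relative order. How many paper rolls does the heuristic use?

Sorted descending: 10, 10, 8, 7, 7, 6, 4, 1.
  10 → roll 1 (new)  [load 10/11]
  10 → roll 2 (new)  [load 10/11]
  8 → roll 3 (new)  [load 8/11]
  7 → roll 4 (new)  [load 7/11]
  7 → roll 5 (new)  [load 7/11]
  6 → roll 6 (new)  [load 6/11]
  4 → roll 4  [load 11/11]
  1 → roll 1  [load 11/11]
6 paper rolls opened.

6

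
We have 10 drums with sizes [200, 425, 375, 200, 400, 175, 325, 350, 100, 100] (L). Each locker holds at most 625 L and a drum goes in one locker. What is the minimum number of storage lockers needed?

5

Total = 425 + 400 + 375 + 350 + 325 + 200 + 200 + 175 + 100 + 100 = 2650 L.
Lower bound: ⌈2650/625⌉ = 5 storage lockers.
A packing using 5 storage lockers:
  locker 1: 425 + 200 = 625
  locker 2: 400 + 200 = 600
  locker 3: 375 + 175 = 550
  locker 4: 350 + 100 + 100 = 550
  locker 5: 325 = 325
This matches the lower bound, so 5 is optimal.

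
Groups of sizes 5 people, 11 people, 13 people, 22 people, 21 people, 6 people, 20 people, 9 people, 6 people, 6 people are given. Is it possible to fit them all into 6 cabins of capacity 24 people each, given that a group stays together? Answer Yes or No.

A valid assignment using 6 cabins:
  cabin 1: 22 = 22
  cabin 2: 21 = 21
  cabin 3: 20 = 20
  cabin 4: 13 + 11 = 24
  cabin 5: 9 + 6 + 6 = 21
  cabin 6: 6 + 5 = 11
Every load is within 24 people, so 6 cabins suffice.

Yes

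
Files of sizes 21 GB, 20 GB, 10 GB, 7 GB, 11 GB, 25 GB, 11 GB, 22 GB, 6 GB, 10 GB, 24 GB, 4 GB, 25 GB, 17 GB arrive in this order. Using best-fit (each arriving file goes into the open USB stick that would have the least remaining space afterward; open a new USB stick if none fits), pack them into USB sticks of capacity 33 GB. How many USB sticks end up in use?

  21 → USB stick 1 (new)  [load 21/33]
  20 → USB stick 2 (new)  [load 20/33]
  10 → USB stick 1  [load 31/33]
  7 → USB stick 2  [load 27/33]
  11 → USB stick 3 (new)  [load 11/33]
  25 → USB stick 4 (new)  [load 25/33]
  11 → USB stick 3  [load 22/33]
  22 → USB stick 5 (new)  [load 22/33]
  6 → USB stick 2  [load 33/33]
  10 → USB stick 3  [load 32/33]
  24 → USB stick 6 (new)  [load 24/33]
  4 → USB stick 4  [load 29/33]
  25 → USB stick 7 (new)  [load 25/33]
  17 → USB stick 8 (new)  [load 17/33]
8 USB sticks opened.

8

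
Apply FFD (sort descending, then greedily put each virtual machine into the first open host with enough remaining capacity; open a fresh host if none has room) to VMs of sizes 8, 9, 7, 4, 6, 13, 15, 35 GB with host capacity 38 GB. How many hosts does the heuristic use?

3

Sorted descending: 35, 15, 13, 9, 8, 7, 6, 4.
  35 → host 1 (new)  [load 35/38]
  15 → host 2 (new)  [load 15/38]
  13 → host 2  [load 28/38]
  9 → host 2  [load 37/38]
  8 → host 3 (new)  [load 8/38]
  7 → host 3  [load 15/38]
  6 → host 3  [load 21/38]
  4 → host 3  [load 25/38]
3 hosts opened.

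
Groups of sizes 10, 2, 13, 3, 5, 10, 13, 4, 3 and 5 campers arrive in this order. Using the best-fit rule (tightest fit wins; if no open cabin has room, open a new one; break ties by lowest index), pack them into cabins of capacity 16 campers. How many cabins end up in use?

  10 → cabin 1 (new)  [load 10/16]
  2 → cabin 1  [load 12/16]
  13 → cabin 2 (new)  [load 13/16]
  3 → cabin 2  [load 16/16]
  5 → cabin 3 (new)  [load 5/16]
  10 → cabin 3  [load 15/16]
  13 → cabin 4 (new)  [load 13/16]
  4 → cabin 1  [load 16/16]
  3 → cabin 4  [load 16/16]
  5 → cabin 5 (new)  [load 5/16]
5 cabins opened.

5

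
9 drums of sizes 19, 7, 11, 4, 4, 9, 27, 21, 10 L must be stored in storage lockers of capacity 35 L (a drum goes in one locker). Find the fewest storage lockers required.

4

Total = 27 + 21 + 19 + 11 + 10 + 9 + 7 + 4 + 4 = 112 L.
Lower bound: ⌈112/35⌉ = 4 storage lockers.
A packing using 4 storage lockers:
  locker 1: 27 + 7 = 34
  locker 2: 21 + 11 = 32
  locker 3: 19 + 10 + 4 = 33
  locker 4: 9 + 4 = 13
This matches the lower bound, so 4 is optimal.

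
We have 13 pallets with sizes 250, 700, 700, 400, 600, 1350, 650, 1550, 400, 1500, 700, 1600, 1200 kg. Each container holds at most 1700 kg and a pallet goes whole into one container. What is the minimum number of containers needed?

8

Total = 1600 + 1550 + 1500 + 1350 + 1200 + 700 + 700 + 700 + 650 + 600 + 400 + 400 + 250 = 11600 kg.
Lower bound: ⌈11600/1700⌉ = 7 containers.
A packing using 8 containers:
  container 1: 1600 = 1600
  container 2: 1550 = 1550
  container 3: 1500 = 1500
  container 4: 1350 + 250 = 1600
  container 5: 1200 + 400 = 1600
  container 6: 700 + 700 = 1400
  container 7: 700 + 650 = 1350
  container 8: 600 + 400 = 1000
No arrangement into 7 containers stays within capacity, so 8 is optimal.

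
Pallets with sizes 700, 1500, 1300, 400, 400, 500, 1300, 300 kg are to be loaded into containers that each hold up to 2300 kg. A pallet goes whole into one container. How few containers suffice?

Total = 1500 + 1300 + 1300 + 700 + 500 + 400 + 400 + 300 = 6400 kg.
Lower bound: ⌈6400/2300⌉ = 3 containers.
A packing using 3 containers:
  container 1: 1500 + 700 = 2200
  container 2: 1300 + 500 + 400 = 2200
  container 3: 1300 + 400 + 300 = 2000
This matches the lower bound, so 3 is optimal.

3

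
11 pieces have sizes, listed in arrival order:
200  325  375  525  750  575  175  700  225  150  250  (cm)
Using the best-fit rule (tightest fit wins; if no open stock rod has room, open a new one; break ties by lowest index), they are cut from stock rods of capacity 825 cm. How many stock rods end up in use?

  200 → stock rod 1 (new)  [load 200/825]
  325 → stock rod 1  [load 525/825]
  375 → stock rod 2 (new)  [load 375/825]
  525 → stock rod 3 (new)  [load 525/825]
  750 → stock rod 4 (new)  [load 750/825]
  575 → stock rod 5 (new)  [load 575/825]
  175 → stock rod 5  [load 750/825]
  700 → stock rod 6 (new)  [load 700/825]
  225 → stock rod 1  [load 750/825]
  150 → stock rod 3  [load 675/825]
  250 → stock rod 2  [load 625/825]
6 stock rods opened.

6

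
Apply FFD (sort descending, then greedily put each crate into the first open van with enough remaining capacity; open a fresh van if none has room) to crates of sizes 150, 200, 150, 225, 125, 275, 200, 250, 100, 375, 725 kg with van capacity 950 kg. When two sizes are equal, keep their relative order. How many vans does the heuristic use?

Sorted descending: 725, 375, 275, 250, 225, 200, 200, 150, 150, 125, 100.
  725 → van 1 (new)  [load 725/950]
  375 → van 2 (new)  [load 375/950]
  275 → van 2  [load 650/950]
  250 → van 2  [load 900/950]
  225 → van 1  [load 950/950]
  200 → van 3 (new)  [load 200/950]
  200 → van 3  [load 400/950]
  150 → van 3  [load 550/950]
  150 → van 3  [load 700/950]
  125 → van 3  [load 825/950]
  100 → van 3  [load 925/950]
3 vans opened.

3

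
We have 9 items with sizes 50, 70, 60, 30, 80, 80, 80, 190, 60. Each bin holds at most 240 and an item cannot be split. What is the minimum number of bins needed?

Total = 190 + 80 + 80 + 80 + 70 + 60 + 60 + 50 + 30 = 700.
Lower bound: ⌈700/240⌉ = 3 bins.
A packing using 3 bins:
  bin 1: 190 + 50 = 240
  bin 2: 80 + 80 + 80 = 240
  bin 3: 70 + 60 + 60 + 30 = 220
This matches the lower bound, so 3 is optimal.

3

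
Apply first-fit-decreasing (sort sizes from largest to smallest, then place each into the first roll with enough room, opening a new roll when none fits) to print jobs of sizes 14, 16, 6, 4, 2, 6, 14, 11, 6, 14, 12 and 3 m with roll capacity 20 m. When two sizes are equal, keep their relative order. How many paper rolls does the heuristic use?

Sorted descending: 16, 14, 14, 14, 12, 11, 6, 6, 6, 4, 3, 2.
  16 → roll 1 (new)  [load 16/20]
  14 → roll 2 (new)  [load 14/20]
  14 → roll 3 (new)  [load 14/20]
  14 → roll 4 (new)  [load 14/20]
  12 → roll 5 (new)  [load 12/20]
  11 → roll 6 (new)  [load 11/20]
  6 → roll 2  [load 20/20]
  6 → roll 3  [load 20/20]
  6 → roll 4  [load 20/20]
  4 → roll 1  [load 20/20]
  3 → roll 5  [load 15/20]
  2 → roll 5  [load 17/20]
6 paper rolls opened.

6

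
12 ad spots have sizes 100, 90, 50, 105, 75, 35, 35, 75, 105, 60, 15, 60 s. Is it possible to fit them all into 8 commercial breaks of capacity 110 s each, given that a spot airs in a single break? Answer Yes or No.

Yes

A valid assignment using 8 commercial breaks:
  break 1: 105 = 105
  break 2: 105 = 105
  break 3: 100 = 100
  break 4: 90 + 15 = 105
  break 5: 75 + 35 = 110
  break 6: 75 + 35 = 110
  break 7: 60 + 50 = 110
  break 8: 60 = 60
Every load is within 110 s, so 8 commercial breaks suffice.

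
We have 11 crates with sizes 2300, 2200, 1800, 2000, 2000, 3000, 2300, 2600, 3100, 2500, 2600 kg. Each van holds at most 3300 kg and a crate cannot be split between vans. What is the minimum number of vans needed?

Total = 3100 + 3000 + 2600 + 2600 + 2500 + 2300 + 2300 + 2200 + 2000 + 2000 + 1800 = 26400 kg.
Lower bound: ⌈26400/3300⌉ = 8 vans.
Also, 11 crates each exceed 1650 kg, and no two of those can share a van, so at least 11 vans are needed.
A packing using 11 vans:
  van 1: 3100 = 3100
  van 2: 3000 = 3000
  van 3: 2600 = 2600
  van 4: 2600 = 2600
  van 5: 2500 = 2500
  van 6: 2300 = 2300
  van 7: 2300 = 2300
  van 8: 2200 = 2200
  van 9: 2000 = 2000
  van 10: 2000 = 2000
  van 11: 1800 = 1800
This matches the lower bound, so 11 is optimal.

11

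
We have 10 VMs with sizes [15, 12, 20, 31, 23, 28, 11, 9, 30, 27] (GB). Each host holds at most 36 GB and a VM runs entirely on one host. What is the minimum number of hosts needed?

7

Total = 31 + 30 + 28 + 27 + 23 + 20 + 15 + 12 + 11 + 9 = 206 GB.
Lower bound: ⌈206/36⌉ = 6 hosts.
A packing using 7 hosts:
  host 1: 31 = 31
  host 2: 30 = 30
  host 3: 28 = 28
  host 4: 27 + 9 = 36
  host 5: 23 + 12 = 35
  host 6: 20 + 15 = 35
  host 7: 11 = 11
No arrangement into 6 hosts stays within capacity, so 7 is optimal.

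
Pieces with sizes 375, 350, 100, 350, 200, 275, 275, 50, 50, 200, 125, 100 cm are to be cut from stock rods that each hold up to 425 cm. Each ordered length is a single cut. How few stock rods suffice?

Total = 375 + 350 + 350 + 275 + 275 + 200 + 200 + 125 + 100 + 100 + 50 + 50 = 2450 cm.
Lower bound: ⌈2450/425⌉ = 6 stock rods.
A packing using 7 stock rods:
  stock rod 1: 375 + 50 = 425
  stock rod 2: 350 + 50 = 400
  stock rod 3: 350 = 350
  stock rod 4: 275 + 125 = 400
  stock rod 5: 275 + 100 = 375
  stock rod 6: 200 + 200 = 400
  stock rod 7: 100 = 100
No arrangement into 6 stock rods stays within capacity, so 7 is optimal.

7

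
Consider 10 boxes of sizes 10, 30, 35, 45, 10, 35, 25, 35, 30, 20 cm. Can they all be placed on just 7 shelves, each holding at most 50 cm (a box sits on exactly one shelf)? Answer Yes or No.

Yes

A valid assignment using 7 shelves:
  shelf 1: 45 = 45
  shelf 2: 35 + 10 = 45
  shelf 3: 35 + 10 = 45
  shelf 4: 35 = 35
  shelf 5: 30 + 20 = 50
  shelf 6: 30 = 30
  shelf 7: 25 = 25
Every load is within 50 cm, so 7 shelves suffice.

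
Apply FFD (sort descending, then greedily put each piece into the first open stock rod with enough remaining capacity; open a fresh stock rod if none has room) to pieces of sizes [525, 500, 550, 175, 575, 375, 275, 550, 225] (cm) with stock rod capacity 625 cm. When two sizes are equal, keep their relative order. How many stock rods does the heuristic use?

Sorted descending: 575, 550, 550, 525, 500, 375, 275, 225, 175.
  575 → stock rod 1 (new)  [load 575/625]
  550 → stock rod 2 (new)  [load 550/625]
  550 → stock rod 3 (new)  [load 550/625]
  525 → stock rod 4 (new)  [load 525/625]
  500 → stock rod 5 (new)  [load 500/625]
  375 → stock rod 6 (new)  [load 375/625]
  275 → stock rod 7 (new)  [load 275/625]
  225 → stock rod 6  [load 600/625]
  175 → stock rod 7  [load 450/625]
7 stock rods opened.

7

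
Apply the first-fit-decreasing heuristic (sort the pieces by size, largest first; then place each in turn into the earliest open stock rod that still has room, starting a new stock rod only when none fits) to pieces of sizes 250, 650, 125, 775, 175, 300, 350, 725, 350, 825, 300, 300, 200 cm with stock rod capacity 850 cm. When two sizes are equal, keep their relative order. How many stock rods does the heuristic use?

Sorted descending: 825, 775, 725, 650, 350, 350, 300, 300, 300, 250, 200, 175, 125.
  825 → stock rod 1 (new)  [load 825/850]
  775 → stock rod 2 (new)  [load 775/850]
  725 → stock rod 3 (new)  [load 725/850]
  650 → stock rod 4 (new)  [load 650/850]
  350 → stock rod 5 (new)  [load 350/850]
  350 → stock rod 5  [load 700/850]
  300 → stock rod 6 (new)  [load 300/850]
  300 → stock rod 6  [load 600/850]
  300 → stock rod 7 (new)  [load 300/850]
  250 → stock rod 6  [load 850/850]
  200 → stock rod 4  [load 850/850]
  175 → stock rod 7  [load 475/850]
  125 → stock rod 3  [load 850/850]
7 stock rods opened.

7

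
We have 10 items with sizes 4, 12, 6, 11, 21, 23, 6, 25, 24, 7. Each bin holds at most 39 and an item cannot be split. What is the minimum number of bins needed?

Total = 25 + 24 + 23 + 21 + 12 + 11 + 7 + 6 + 6 + 4 = 139.
Lower bound: ⌈139/39⌉ = 4 bins.
A packing using 4 bins:
  bin 1: 25 + 12 = 37
  bin 2: 24 + 11 + 4 = 39
  bin 3: 23 + 7 + 6 = 36
  bin 4: 21 + 6 = 27
This matches the lower bound, so 4 is optimal.

4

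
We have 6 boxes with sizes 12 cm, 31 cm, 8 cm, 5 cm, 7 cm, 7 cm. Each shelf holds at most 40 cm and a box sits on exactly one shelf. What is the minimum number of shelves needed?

2

Total = 31 + 12 + 8 + 7 + 7 + 5 = 70 cm.
Lower bound: ⌈70/40⌉ = 2 shelves.
A packing using 2 shelves:
  shelf 1: 31 + 8 = 39
  shelf 2: 12 + 7 + 7 + 5 = 31
This matches the lower bound, so 2 is optimal.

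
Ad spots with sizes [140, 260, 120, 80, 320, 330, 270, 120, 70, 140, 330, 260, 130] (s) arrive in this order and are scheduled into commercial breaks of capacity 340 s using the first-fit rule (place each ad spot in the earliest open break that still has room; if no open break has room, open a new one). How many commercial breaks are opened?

9

  140 → break 1 (new)  [load 140/340]
  260 → break 2 (new)  [load 260/340]
  120 → break 1  [load 260/340]
  80 → break 1  [load 340/340]
  320 → break 3 (new)  [load 320/340]
  330 → break 4 (new)  [load 330/340]
  270 → break 5 (new)  [load 270/340]
  120 → break 6 (new)  [load 120/340]
  70 → break 2  [load 330/340]
  140 → break 6  [load 260/340]
  330 → break 7 (new)  [load 330/340]
  260 → break 8 (new)  [load 260/340]
  130 → break 9 (new)  [load 130/340]
9 commercial breaks opened.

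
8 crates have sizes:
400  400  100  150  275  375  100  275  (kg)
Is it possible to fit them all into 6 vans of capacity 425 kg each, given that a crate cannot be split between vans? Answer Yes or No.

A valid assignment using 6 vans:
  van 1: 400 = 400
  van 2: 400 = 400
  van 3: 375 = 375
  van 4: 275 + 150 = 425
  van 5: 275 + 100 = 375
  van 6: 100 = 100
Every load is within 425 kg, so 6 vans suffice.

Yes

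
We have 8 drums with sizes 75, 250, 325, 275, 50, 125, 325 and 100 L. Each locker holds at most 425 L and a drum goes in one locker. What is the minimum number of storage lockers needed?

4

Total = 325 + 325 + 275 + 250 + 125 + 100 + 75 + 50 = 1525 L.
Lower bound: ⌈1525/425⌉ = 4 storage lockers.
A packing using 4 storage lockers:
  locker 1: 325 + 100 = 425
  locker 2: 325 + 75 = 400
  locker 3: 275 + 125 = 400
  locker 4: 250 + 50 = 300
This matches the lower bound, so 4 is optimal.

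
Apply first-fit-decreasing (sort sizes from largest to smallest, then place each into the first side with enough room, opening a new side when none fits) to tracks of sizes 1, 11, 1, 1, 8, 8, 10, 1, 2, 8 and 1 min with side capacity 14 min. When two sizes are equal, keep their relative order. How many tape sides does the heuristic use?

5

Sorted descending: 11, 10, 8, 8, 8, 2, 1, 1, 1, 1, 1.
  11 → side 1 (new)  [load 11/14]
  10 → side 2 (new)  [load 10/14]
  8 → side 3 (new)  [load 8/14]
  8 → side 4 (new)  [load 8/14]
  8 → side 5 (new)  [load 8/14]
  2 → side 1  [load 13/14]
  1 → side 1  [load 14/14]
  1 → side 2  [load 11/14]
  1 → side 2  [load 12/14]
  1 → side 2  [load 13/14]
  1 → side 2  [load 14/14]
5 tape sides opened.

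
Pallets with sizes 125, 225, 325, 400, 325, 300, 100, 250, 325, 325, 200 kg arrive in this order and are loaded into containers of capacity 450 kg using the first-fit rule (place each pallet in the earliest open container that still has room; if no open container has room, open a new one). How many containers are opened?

  125 → container 1 (new)  [load 125/450]
  225 → container 1  [load 350/450]
  325 → container 2 (new)  [load 325/450]
  400 → container 3 (new)  [load 400/450]
  325 → container 4 (new)  [load 325/450]
  300 → container 5 (new)  [load 300/450]
  100 → container 1  [load 450/450]
  250 → container 6 (new)  [load 250/450]
  325 → container 7 (new)  [load 325/450]
  325 → container 8 (new)  [load 325/450]
  200 → container 6  [load 450/450]
8 containers opened.

8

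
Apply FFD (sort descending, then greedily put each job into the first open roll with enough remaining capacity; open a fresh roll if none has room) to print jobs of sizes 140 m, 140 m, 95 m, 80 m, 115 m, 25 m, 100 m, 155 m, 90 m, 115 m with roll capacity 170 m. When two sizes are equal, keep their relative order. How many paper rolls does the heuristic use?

8

Sorted descending: 155, 140, 140, 115, 115, 100, 95, 90, 80, 25.
  155 → roll 1 (new)  [load 155/170]
  140 → roll 2 (new)  [load 140/170]
  140 → roll 3 (new)  [load 140/170]
  115 → roll 4 (new)  [load 115/170]
  115 → roll 5 (new)  [load 115/170]
  100 → roll 6 (new)  [load 100/170]
  95 → roll 7 (new)  [load 95/170]
  90 → roll 8 (new)  [load 90/170]
  80 → roll 8  [load 170/170]
  25 → roll 2  [load 165/170]
8 paper rolls opened.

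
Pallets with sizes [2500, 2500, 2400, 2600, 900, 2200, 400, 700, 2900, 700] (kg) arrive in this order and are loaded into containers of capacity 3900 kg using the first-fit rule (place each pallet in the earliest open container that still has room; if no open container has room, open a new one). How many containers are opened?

  2500 → container 1 (new)  [load 2500/3900]
  2500 → container 2 (new)  [load 2500/3900]
  2400 → container 3 (new)  [load 2400/3900]
  2600 → container 4 (new)  [load 2600/3900]
  900 → container 1  [load 3400/3900]
  2200 → container 5 (new)  [load 2200/3900]
  400 → container 1  [load 3800/3900]
  700 → container 2  [load 3200/3900]
  2900 → container 6 (new)  [load 2900/3900]
  700 → container 2  [load 3900/3900]
6 containers opened.

6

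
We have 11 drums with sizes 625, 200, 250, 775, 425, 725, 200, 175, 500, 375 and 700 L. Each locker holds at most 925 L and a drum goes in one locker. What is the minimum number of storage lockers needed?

6

Total = 775 + 725 + 700 + 625 + 500 + 425 + 375 + 250 + 200 + 200 + 175 = 4950 L.
Lower bound: ⌈4950/925⌉ = 6 storage lockers.
A packing using 6 storage lockers:
  locker 1: 775 = 775
  locker 2: 725 + 200 = 925
  locker 3: 700 + 200 = 900
  locker 4: 625 + 250 = 875
  locker 5: 500 + 425 = 925
  locker 6: 375 + 175 = 550
This matches the lower bound, so 6 is optimal.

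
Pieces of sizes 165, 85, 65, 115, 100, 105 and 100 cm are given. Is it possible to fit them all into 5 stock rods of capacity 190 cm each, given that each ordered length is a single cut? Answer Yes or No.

A valid assignment using 5 stock rods:
  stock rod 1: 165 = 165
  stock rod 2: 115 + 65 = 180
  stock rod 3: 105 + 85 = 190
  stock rod 4: 100 = 100
  stock rod 5: 100 = 100
Every load is within 190 cm, so 5 stock rods suffice.

Yes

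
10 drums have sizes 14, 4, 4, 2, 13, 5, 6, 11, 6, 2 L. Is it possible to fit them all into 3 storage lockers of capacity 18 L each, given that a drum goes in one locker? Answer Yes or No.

Total = 67 L; ⌈67/18⌉ = 4.
At least 4 storage lockers are required, but only 3 are allowed.

No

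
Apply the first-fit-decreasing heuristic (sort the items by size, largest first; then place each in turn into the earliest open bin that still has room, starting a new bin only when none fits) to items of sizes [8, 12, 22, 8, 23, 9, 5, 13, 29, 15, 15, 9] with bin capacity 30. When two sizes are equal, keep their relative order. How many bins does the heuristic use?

6

Sorted descending: 29, 23, 22, 15, 15, 13, 12, 9, 9, 8, 8, 5.
  29 → bin 1 (new)  [load 29/30]
  23 → bin 2 (new)  [load 23/30]
  22 → bin 3 (new)  [load 22/30]
  15 → bin 4 (new)  [load 15/30]
  15 → bin 4  [load 30/30]
  13 → bin 5 (new)  [load 13/30]
  12 → bin 5  [load 25/30]
  9 → bin 6 (new)  [load 9/30]
  9 → bin 6  [load 18/30]
  8 → bin 3  [load 30/30]
  8 → bin 6  [load 26/30]
  5 → bin 2  [load 28/30]
6 bins opened.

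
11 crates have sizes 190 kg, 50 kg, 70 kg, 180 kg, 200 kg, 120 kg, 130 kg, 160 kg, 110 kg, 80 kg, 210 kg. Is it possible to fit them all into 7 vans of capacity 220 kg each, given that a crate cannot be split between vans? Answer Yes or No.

Total = 1500 kg; ⌈1500/220⌉ = 7.
The bound of 7 does not rule out 7, but exhaustive search shows no assignment into 7 vans of capacity 220 kg exists — the minimum is 8.

No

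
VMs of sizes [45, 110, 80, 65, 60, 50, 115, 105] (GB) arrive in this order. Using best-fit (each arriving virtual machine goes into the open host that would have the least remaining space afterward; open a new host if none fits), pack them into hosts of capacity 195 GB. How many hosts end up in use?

4

  45 → host 1 (new)  [load 45/195]
  110 → host 1  [load 155/195]
  80 → host 2 (new)  [load 80/195]
  65 → host 2  [load 145/195]
  60 → host 3 (new)  [load 60/195]
  50 → host 2  [load 195/195]
  115 → host 3  [load 175/195]
  105 → host 4 (new)  [load 105/195]
4 hosts opened.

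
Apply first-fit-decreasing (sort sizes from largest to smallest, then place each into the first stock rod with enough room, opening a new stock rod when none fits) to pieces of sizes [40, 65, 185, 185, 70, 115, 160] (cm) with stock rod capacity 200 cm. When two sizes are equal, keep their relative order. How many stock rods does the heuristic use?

Sorted descending: 185, 185, 160, 115, 70, 65, 40.
  185 → stock rod 1 (new)  [load 185/200]
  185 → stock rod 2 (new)  [load 185/200]
  160 → stock rod 3 (new)  [load 160/200]
  115 → stock rod 4 (new)  [load 115/200]
  70 → stock rod 4  [load 185/200]
  65 → stock rod 5 (new)  [load 65/200]
  40 → stock rod 3  [load 200/200]
5 stock rods opened.

5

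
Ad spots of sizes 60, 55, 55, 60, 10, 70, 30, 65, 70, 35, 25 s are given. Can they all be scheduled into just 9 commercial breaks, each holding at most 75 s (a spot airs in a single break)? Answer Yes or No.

Yes

A valid assignment using 9 commercial breaks:
  break 1: 70 = 70
  break 2: 70 = 70
  break 3: 65 + 10 = 75
  break 4: 60 = 60
  break 5: 60 = 60
  break 6: 55 = 55
  break 7: 55 = 55
  break 8: 35 + 30 = 65
  break 9: 25 = 25
Every load is within 75 s, so 9 commercial breaks suffice.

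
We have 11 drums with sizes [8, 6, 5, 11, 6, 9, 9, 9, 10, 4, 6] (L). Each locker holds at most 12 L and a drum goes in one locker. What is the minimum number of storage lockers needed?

Total = 11 + 10 + 9 + 9 + 9 + 8 + 6 + 6 + 6 + 5 + 4 = 83 L.
Lower bound: ⌈83/12⌉ = 7 storage lockers.
A packing using 8 storage lockers:
  locker 1: 11 = 11
  locker 2: 10 = 10
  locker 3: 9 = 9
  locker 4: 9 = 9
  locker 5: 9 = 9
  locker 6: 8 + 4 = 12
  locker 7: 6 + 6 = 12
  locker 8: 6 + 5 = 11
No arrangement into 7 storage lockers stays within capacity, so 8 is optimal.

8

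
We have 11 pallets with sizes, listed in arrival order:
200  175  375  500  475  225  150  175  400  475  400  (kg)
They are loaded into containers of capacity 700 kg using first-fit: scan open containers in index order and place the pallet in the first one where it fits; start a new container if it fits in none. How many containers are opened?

7

  200 → container 1 (new)  [load 200/700]
  175 → container 1  [load 375/700]
  375 → container 2 (new)  [load 375/700]
  500 → container 3 (new)  [load 500/700]
  475 → container 4 (new)  [load 475/700]
  225 → container 1  [load 600/700]
  150 → container 2  [load 525/700]
  175 → container 2  [load 700/700]
  400 → container 5 (new)  [load 400/700]
  475 → container 6 (new)  [load 475/700]
  400 → container 7 (new)  [load 400/700]
7 containers opened.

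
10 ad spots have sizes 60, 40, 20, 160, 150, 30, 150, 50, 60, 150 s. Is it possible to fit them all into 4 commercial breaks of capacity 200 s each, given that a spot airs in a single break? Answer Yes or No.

No

Total = 870 s; ⌈870/200⌉ = 5.
At least 5 commercial breaks are required, but only 4 are allowed.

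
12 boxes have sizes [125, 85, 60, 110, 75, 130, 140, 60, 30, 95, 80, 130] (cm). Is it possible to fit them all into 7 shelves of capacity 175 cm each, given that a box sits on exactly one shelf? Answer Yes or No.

No

Total = 1120 cm; ⌈1120/175⌉ = 7.
The bound of 7 does not rule out 7, but exhaustive search shows no assignment into 7 shelves of capacity 175 cm exists — the minimum is 8.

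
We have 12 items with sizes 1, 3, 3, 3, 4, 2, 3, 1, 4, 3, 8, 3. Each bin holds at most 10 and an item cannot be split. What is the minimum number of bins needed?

Total = 8 + 4 + 4 + 3 + 3 + 3 + 3 + 3 + 3 + 2 + 1 + 1 = 38.
Lower bound: ⌈38/10⌉ = 4 bins.
A packing using 4 bins:
  bin 1: 8 + 2 = 10
  bin 2: 4 + 4 + 1 + 1 = 10
  bin 3: 3 + 3 + 3 = 9
  bin 4: 3 + 3 + 3 = 9
This matches the lower bound, so 4 is optimal.

4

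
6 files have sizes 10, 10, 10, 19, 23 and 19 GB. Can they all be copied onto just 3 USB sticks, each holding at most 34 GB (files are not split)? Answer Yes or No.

Yes

A valid assignment using 3 USB sticks:
  USB stick 1: 23 + 10 = 33
  USB stick 2: 19 + 10 = 29
  USB stick 3: 19 + 10 = 29
Every load is within 34 GB, so 3 USB sticks suffice.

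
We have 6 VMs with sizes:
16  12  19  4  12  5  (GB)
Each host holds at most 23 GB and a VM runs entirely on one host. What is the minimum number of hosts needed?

4

Total = 19 + 16 + 12 + 12 + 5 + 4 = 68 GB.
Lower bound: ⌈68/23⌉ = 3 hosts.
Also, 4 VMs each exceed 23/2 GB, and no two of those can share a host, so at least 4 hosts are needed.
A packing using 4 hosts:
  host 1: 19 + 4 = 23
  host 2: 16 + 5 = 21
  host 3: 12 = 12
  host 4: 12 = 12
This matches the lower bound, so 4 is optimal.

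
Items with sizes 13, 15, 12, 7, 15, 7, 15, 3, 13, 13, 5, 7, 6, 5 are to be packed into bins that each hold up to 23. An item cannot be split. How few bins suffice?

7

Total = 15 + 15 + 15 + 13 + 13 + 13 + 12 + 7 + 7 + 7 + 6 + 5 + 5 + 3 = 136.
Lower bound: ⌈136/23⌉ = 6 bins.
Also, 7 items each exceed 23/2, and no two of those can share a bin, so at least 7 bins are needed.
A packing using 7 bins:
  bin 1: 15 + 7 = 22
  bin 2: 15 + 7 = 22
  bin 3: 15 + 7 = 22
  bin 4: 13 + 6 + 3 = 22
  bin 5: 13 + 5 + 5 = 23
  bin 6: 13 = 13
  bin 7: 12 = 12
This matches the lower bound, so 7 is optimal.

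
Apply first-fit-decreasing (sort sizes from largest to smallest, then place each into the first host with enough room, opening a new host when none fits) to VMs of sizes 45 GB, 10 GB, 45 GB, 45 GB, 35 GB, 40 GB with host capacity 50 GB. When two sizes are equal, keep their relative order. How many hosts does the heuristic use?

5

Sorted descending: 45, 45, 45, 40, 35, 10.
  45 → host 1 (new)  [load 45/50]
  45 → host 2 (new)  [load 45/50]
  45 → host 3 (new)  [load 45/50]
  40 → host 4 (new)  [load 40/50]
  35 → host 5 (new)  [load 35/50]
  10 → host 4  [load 50/50]
5 hosts opened.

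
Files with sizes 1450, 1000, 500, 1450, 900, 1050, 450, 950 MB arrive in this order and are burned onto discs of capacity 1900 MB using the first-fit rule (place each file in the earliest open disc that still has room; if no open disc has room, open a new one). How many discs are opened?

5

  1450 → disc 1 (new)  [load 1450/1900]
  1000 → disc 2 (new)  [load 1000/1900]
  500 → disc 2  [load 1500/1900]
  1450 → disc 3 (new)  [load 1450/1900]
  900 → disc 4 (new)  [load 900/1900]
  1050 → disc 5 (new)  [load 1050/1900]
  450 → disc 1  [load 1900/1900]
  950 → disc 4  [load 1850/1900]
5 discs opened.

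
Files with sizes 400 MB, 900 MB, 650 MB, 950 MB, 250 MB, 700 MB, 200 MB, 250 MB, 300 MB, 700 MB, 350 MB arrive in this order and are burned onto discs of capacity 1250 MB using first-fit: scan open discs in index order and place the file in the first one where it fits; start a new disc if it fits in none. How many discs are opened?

5

  400 → disc 1 (new)  [load 400/1250]
  900 → disc 2 (new)  [load 900/1250]
  650 → disc 1  [load 1050/1250]
  950 → disc 3 (new)  [load 950/1250]
  250 → disc 2  [load 1150/1250]
  700 → disc 4 (new)  [load 700/1250]
  200 → disc 1  [load 1250/1250]
  250 → disc 3  [load 1200/1250]
  300 → disc 4  [load 1000/1250]
  700 → disc 5 (new)  [load 700/1250]
  350 → disc 5  [load 1050/1250]
5 discs opened.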